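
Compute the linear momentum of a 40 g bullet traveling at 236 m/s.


p = m*v = 0.04*236 = 9.44 kg·m/s

9.44 kg·m/s


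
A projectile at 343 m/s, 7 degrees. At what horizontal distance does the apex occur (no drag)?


R = v0^2*sin(2*theta)/g = 343^2*sin(2*7°)/9.81 = 2901.31 m
apex_dist = R/2 = 2901.31/2 = 1451 m

1451 m


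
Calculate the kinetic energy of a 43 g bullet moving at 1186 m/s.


E = 0.5*m*v^2 = 0.5*0.043*1186^2 = 30242 J

30242 J


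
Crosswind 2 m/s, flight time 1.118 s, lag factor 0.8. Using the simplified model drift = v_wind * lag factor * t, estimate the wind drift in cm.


drift = v_wind * lag * t = 2 * 0.8 * 1.118 = 1.7888 m ≈ 178.9 cm

178.9 cm


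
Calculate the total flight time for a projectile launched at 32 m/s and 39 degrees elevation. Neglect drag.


T = 2*v0*sin(theta)/g = 2*32*sin(39°)/9.81 = 4.106 s

4.106 s


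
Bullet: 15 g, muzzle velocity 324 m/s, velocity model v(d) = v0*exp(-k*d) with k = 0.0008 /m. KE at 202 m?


v = v0*exp(-k*d) = 324*exp(-0.0008*202) = 275.653 m/s
E = 0.5*m*v^2 = 0.5*0.015*275.653^2 = 569.9 J

569.9 J


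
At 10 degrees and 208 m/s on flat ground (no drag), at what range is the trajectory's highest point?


R = v0^2*sin(2*theta)/g = 208^2*sin(2*10°)/9.81 = 1508.38 m
apex_dist = R/2 = 1508.38/2 = 754.2 m

754.2 m


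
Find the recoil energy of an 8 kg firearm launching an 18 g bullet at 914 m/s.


v_r = m_p*v_p/m_gun = 0.018*914/8 = 2.0565 m/s, E_r = 0.5*m_gun*v_r^2 = 0.5*8*2.0565^2 = 16.92 J

16.92 J


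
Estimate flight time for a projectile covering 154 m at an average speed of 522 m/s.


t = d/v = 154/522 = 0.295 s

0.295 s


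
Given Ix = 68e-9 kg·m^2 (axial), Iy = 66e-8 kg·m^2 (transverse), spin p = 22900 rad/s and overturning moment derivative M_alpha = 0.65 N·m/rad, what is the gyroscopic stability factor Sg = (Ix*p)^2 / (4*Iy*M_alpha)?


Sg = Ix^2 * p^2 / (4 * Iy * M_alpha) = (68e-9)^2 * 22900^2 / (4 * 66e-8 * 0.65) = 1.413

1.413


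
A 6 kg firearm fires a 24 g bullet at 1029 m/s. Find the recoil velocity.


v_recoil = m_p * v_p / m_gun = 0.024 * 1029 / 6 = 4.116 m/s

4.116 m/s


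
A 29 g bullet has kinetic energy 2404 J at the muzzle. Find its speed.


v = sqrt(2*E/m) = sqrt(2*2404/0.029) = 407.2 m/s

407.2 m/s


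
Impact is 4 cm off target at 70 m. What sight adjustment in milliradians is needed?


1 mrad subtends 1 cm per 10 m of range, so adj = error_cm / (dist_m / 10) = 4 / (70/10) = 0.5714 mrad

0.5714 mrad


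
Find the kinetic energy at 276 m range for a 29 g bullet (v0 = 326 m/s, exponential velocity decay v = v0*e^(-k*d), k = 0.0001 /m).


v = v0*exp(-k*d) = 326*exp(-0.0001*276) = 317.125 m/s
E = 0.5*m*v^2 = 0.5*0.029*317.125^2 = 1458 J

1458 J


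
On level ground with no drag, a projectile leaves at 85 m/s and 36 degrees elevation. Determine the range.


R = v0^2 * sin(2*theta) / g = 85^2 * sin(2*36°) / 9.81 = 700.4 m

700.4 m


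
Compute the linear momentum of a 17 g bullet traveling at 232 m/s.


p = m*v = 0.017*232 = 3.944 kg·m/s

3.944 kg·m/s


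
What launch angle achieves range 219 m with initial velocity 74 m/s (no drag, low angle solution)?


sin(2*theta) = R*g/v0^2 = 219*9.81/74^2 = 0.392328, theta = arcsin(0.392328)/2 = 11.55°

11.55 degrees


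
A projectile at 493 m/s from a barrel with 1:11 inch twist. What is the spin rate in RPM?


twist_m = 11*0.0254 = 0.2794 m
spin = v/twist = 493/0.2794 = 1764.495 rev/s
RPM = spin*60 = 1764.495*60 ≈ 105870 RPM

105870 RPM


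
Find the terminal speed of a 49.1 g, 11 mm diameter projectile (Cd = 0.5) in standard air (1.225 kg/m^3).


A = pi*(d/2)^2 = pi*(11/2000)^2 = 9.50332e-05 m^2
vt = sqrt(2mg/(Cd*rho*A)) = sqrt(2*0.0491*9.81/(0.5 * 1.225 * 9.50332e-05)) = 128.6 m/s

128.6 m/s


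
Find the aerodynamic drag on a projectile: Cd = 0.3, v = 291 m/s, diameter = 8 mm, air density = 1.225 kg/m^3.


A = pi*(d/2)^2 = pi*(8/2000)^2 = 5.02655e-05 m^2
Fd = 0.5*Cd*rho*A*v^2 = 0.5*0.3*1.225*5.02655e-05*291^2 = 0.7821 N

0.7821 N


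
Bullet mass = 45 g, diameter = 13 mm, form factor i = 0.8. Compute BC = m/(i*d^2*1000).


BC = m/(i*d^2*1000) = 45/(0.8 * 13^2 * 1000) = 0.0003328

0.0003328


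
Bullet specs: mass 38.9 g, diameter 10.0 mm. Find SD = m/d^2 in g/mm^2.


SD = m/d^2 = 38.9/10.0^2 = 0.389 g/mm^2

0.389 g/mm^2


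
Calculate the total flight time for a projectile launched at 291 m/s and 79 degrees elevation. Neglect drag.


T = 2*v0*sin(theta)/g = 2*291*sin(79°)/9.81 = 58.24 s

58.24 s


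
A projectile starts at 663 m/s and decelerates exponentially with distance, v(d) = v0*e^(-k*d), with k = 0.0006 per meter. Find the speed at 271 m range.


v = v0*exp(-k*d) = 663*exp(-0.0006*271) = 563.5 m/s

563.5 m/s


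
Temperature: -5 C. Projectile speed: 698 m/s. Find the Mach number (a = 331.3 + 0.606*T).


a = 331.3 + 0.606*(-5) = 328.27 m/s
M = v/a = 698/328.27 = 2.126

2.126


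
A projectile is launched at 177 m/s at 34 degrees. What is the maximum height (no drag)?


H = (v0*sin(theta))^2 / (2g) = (177*sin(34°))^2 / (2*9.81) = 499.3 m

499.3 m


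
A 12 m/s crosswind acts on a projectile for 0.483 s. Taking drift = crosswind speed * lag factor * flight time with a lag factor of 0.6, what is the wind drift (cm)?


drift = v_wind * lag * t = 12 * 0.6 * 0.483 = 3.4776 m ≈ 347.8 cm

347.8 cm


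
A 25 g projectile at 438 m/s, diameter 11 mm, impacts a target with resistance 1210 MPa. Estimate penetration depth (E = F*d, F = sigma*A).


A = pi*(d/2)^2 = pi*(11/2)^2 = 95.0332 mm^2
E = 0.5*m*v^2 = 0.5*0.025*438^2 = 2398.05 J
depth = E/(sigma*A) = 2398.05 J / (1210 MPa * 95.0332 mm^2) = 2398.05/(1210 * 95.0332) m = 0.0208544 m ≈ 20.85 mm

20.85 mm


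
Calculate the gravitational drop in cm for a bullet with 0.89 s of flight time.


drop = 0.5*g*t^2 = 0.5*9.81*0.89^2 = 3.88525 m ≈ 388.5 cm

388.5 cm


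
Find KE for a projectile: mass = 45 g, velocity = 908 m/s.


E = 0.5*m*v^2 = 0.5*0.045*908^2 = 18550 J

18550 J


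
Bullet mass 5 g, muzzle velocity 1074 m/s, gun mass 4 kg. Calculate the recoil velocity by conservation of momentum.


v_recoil = m_p * v_p / m_gun = 0.005 * 1074 / 4 = 1.343 m/s

1.343 m/s


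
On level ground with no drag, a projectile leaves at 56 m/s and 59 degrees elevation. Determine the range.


R = v0^2 * sin(2*theta) / g = 56^2 * sin(2*59°) / 9.81 = 282.3 m

282.3 m


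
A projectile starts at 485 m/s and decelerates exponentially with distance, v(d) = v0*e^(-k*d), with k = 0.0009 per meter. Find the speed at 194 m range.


v = v0*exp(-k*d) = 485*exp(-0.0009*194) = 407.3 m/s

407.3 m/s


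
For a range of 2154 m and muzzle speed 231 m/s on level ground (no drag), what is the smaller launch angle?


sin(2*theta) = R*g/v0^2 = 2154*9.81/231^2 = 0.395996, theta = arcsin(0.395996)/2 = 11.66°

11.66 degrees


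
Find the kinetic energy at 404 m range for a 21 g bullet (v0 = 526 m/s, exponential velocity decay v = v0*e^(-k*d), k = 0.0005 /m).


v = v0*exp(-k*d) = 526*exp(-0.0005*404) = 429.792 m/s
E = 0.5*m*v^2 = 0.5*0.021*429.792^2 = 1940 J

1940 J


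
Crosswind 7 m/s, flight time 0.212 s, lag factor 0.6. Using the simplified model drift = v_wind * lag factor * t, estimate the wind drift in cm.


drift = v_wind * lag * t = 7 * 0.6 * 0.212 = 0.8904 m ≈ 89.04 cm

89.04 cm


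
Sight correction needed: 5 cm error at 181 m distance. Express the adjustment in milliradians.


1 mrad subtends 1 cm per 10 m of range, so adj = error_cm / (dist_m / 10) = 5 / (181/10) = 0.2762 mrad

0.2762 mrad


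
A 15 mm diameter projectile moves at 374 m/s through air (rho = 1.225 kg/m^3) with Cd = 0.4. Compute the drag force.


A = pi*(d/2)^2 = pi*(15/2000)^2 = 1.76715e-04 m^2
Fd = 0.5*Cd*rho*A*v^2 = 0.5*0.4*1.225*1.76715e-04*374^2 = 6.056 N

6.056 N


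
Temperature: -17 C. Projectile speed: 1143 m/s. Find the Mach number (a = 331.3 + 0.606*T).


a = 331.3 + 0.606*(-17) = 320.998 m/s
M = v/a = 1143/320.998 = 3.561

3.561


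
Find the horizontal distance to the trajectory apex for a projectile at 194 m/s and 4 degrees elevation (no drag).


R = v0^2*sin(2*theta)/g = 194^2*sin(2*4°)/9.81 = 533.937 m
apex_dist = R/2 = 533.937/2 = 267 m

267 m


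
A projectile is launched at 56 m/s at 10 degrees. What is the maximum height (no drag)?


H = (v0*sin(theta))^2 / (2g) = (56*sin(10°))^2 / (2*9.81) = 4.82 m

4.82 m


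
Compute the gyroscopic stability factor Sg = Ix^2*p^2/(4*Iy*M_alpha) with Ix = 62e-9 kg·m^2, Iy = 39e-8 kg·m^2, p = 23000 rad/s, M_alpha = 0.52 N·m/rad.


Sg = Ix^2 * p^2 / (4 * Iy * M_alpha) = (62e-9)^2 * 23000^2 / (4 * 39e-8 * 0.52) = 2.507

2.507


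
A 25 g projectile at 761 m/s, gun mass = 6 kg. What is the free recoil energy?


v_r = m_p*v_p/m_gun = 0.025*761/6 = 3.17083 m/s, E_r = 0.5*m_gun*v_r^2 = 0.5*6*3.17083^2 = 30.16 J

30.16 J


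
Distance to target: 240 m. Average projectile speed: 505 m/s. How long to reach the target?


t = d/v = 240/505 = 0.4752 s

0.4752 s


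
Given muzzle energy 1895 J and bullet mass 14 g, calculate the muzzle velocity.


v = sqrt(2*E/m) = sqrt(2*1895/0.014) = 520.3 m/s

520.3 m/s


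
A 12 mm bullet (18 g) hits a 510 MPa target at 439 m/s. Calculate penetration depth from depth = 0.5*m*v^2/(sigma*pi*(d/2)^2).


A = pi*(d/2)^2 = pi*(12/2)^2 = 113.097 mm^2
E = 0.5*m*v^2 = 0.5*0.018*439^2 = 1734.49 J
depth = E/(sigma*A) = 1734.49 J / (510 MPa * 113.097 mm^2) = 1734.49/(510 * 113.097) m = 0.0300711 m ≈ 30.07 mm

30.07 mm


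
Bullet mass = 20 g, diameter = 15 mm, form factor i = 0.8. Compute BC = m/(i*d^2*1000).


BC = m/(i*d^2*1000) = 20/(0.8 * 15^2 * 1000) = 0.0001111

0.0001111


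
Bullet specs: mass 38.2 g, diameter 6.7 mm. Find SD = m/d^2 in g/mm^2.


SD = m/d^2 = 38.2/6.7^2 = 0.851 g/mm^2

0.851 g/mm^2


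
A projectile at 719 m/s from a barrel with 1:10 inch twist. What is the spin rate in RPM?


twist_m = 10*0.0254 = 0.254 m
spin = v/twist = 719/0.254 = 2830.709 rev/s
RPM = spin*60 = 2830.709*60 ≈ 169843 RPM

169843 RPM


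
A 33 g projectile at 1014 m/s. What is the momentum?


p = m*v = 0.033*1014 = 33.46 kg·m/s

33.46 kg·m/s


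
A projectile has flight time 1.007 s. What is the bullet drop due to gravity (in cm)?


drop = 0.5*g*t^2 = 0.5*9.81*1.007^2 = 4.97391 m ≈ 497.4 cm

497.4 cm


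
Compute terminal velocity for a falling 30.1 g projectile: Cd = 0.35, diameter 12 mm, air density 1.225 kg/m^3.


A = pi*(d/2)^2 = pi*(12/2000)^2 = 1.13097e-04 m^2
vt = sqrt(2mg/(Cd*rho*A)) = sqrt(2*0.0301*9.81/(0.35 * 1.225 * 1.13097e-04)) = 110.4 m/s

110.4 m/s


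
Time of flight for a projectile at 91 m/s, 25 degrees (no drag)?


T = 2*v0*sin(theta)/g = 2*91*sin(25°)/9.81 = 7.841 s

7.841 s


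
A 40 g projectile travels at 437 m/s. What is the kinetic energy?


E = 0.5*m*v^2 = 0.5*0.04*437^2 = 3819 J

3819 J


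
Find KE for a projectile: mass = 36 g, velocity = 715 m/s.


E = 0.5*m*v^2 = 0.5*0.036*715^2 = 9202 J

9202 J


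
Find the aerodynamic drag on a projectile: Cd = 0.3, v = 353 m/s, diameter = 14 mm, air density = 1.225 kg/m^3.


A = pi*(d/2)^2 = pi*(14/2000)^2 = 1.53938e-04 m^2
Fd = 0.5*Cd*rho*A*v^2 = 0.5*0.3*1.225*1.53938e-04*353^2 = 3.525 N

3.525 N


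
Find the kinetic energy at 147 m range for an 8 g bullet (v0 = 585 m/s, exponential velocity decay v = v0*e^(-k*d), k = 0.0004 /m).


v = v0*exp(-k*d) = 585*exp(-0.0004*147) = 551.594 m/s
E = 0.5*m*v^2 = 0.5*0.008*551.594^2 = 1217 J

1217 J


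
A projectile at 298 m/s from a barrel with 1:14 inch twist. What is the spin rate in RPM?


twist_m = 14*0.0254 = 0.3556 m
spin = v/twist = 298/0.3556 = 838.0202 rev/s
RPM = spin*60 = 838.0202*60 ≈ 50281 RPM

50281 RPM


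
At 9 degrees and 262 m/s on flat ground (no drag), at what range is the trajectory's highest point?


R = v0^2*sin(2*theta)/g = 262^2*sin(2*9°)/9.81 = 2162.3 m
apex_dist = R/2 = 2162.3/2 = 1081 m

1081 m


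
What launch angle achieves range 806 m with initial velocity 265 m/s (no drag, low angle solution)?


sin(2*theta) = R*g/v0^2 = 806*9.81/265^2 = 0.112593, theta = arcsin(0.112593)/2 = 3.232°

3.232 degrees


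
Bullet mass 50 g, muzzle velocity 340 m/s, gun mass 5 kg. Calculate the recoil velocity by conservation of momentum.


v_recoil = m_p * v_p / m_gun = 0.05 * 340 / 5 = 3.4 m/s

3.4 m/s


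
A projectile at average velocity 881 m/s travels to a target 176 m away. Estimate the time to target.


t = d/v = 176/881 = 0.1998 s

0.1998 s


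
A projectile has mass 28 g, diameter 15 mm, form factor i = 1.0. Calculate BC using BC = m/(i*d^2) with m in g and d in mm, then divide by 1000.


BC = m/(i*d^2*1000) = 28/(1.0 * 15^2 * 1000) = 0.0001244

0.0001244


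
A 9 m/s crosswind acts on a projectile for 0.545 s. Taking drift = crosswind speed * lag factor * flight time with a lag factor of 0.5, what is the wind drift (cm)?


drift = v_wind * lag * t = 9 * 0.5 * 0.545 = 2.4525 m ≈ 245.2 cm

245.2 cm


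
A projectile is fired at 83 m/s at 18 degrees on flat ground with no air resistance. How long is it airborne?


T = 2*v0*sin(theta)/g = 2*83*sin(18°)/9.81 = 5.229 s

5.229 s


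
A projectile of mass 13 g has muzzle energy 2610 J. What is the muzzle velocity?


v = sqrt(2*E/m) = sqrt(2*2610/0.013) = 633.7 m/s

633.7 m/s


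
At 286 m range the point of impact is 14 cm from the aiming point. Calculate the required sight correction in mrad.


1 mrad subtends 1 cm per 10 m of range, so adj = error_cm / (dist_m / 10) = 14 / (286/10) = 0.4895 mrad

0.4895 mrad


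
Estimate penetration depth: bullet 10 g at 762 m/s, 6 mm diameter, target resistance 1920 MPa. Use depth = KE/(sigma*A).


A = pi*(d/2)^2 = pi*(6/2)^2 = 28.2743 mm^2
E = 0.5*m*v^2 = 0.5*0.01*762^2 = 2903.22 J
depth = E/(sigma*A) = 2903.22 J / (1920 MPa * 28.2743 mm^2) = 2903.22/(1920 * 28.2743) m = 0.0534794 m ≈ 53.48 mm

53.48 mm


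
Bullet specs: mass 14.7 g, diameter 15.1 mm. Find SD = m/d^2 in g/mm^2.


SD = m/d^2 = 14.7/15.1^2 = 0.06447 g/mm^2

0.06447 g/mm^2


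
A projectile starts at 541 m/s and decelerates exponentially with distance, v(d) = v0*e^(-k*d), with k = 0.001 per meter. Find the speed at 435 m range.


v = v0*exp(-k*d) = 541*exp(-0.001*435) = 350.2 m/s

350.2 m/s


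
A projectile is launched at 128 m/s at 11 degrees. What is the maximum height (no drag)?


H = (v0*sin(theta))^2 / (2g) = (128*sin(11°))^2 / (2*9.81) = 30.4 m

30.4 m


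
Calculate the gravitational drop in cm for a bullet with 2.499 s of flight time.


drop = 0.5*g*t^2 = 0.5*9.81*2.499^2 = 30.6317 m ≈ 3063 cm

3063 cm


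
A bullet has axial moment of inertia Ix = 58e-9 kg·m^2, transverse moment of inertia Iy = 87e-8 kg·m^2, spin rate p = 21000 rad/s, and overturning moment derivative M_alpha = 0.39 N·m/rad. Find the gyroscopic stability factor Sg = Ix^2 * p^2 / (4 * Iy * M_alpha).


Sg = Ix^2 * p^2 / (4 * Iy * M_alpha) = (58e-9)^2 * 21000^2 / (4 * 87e-8 * 0.39) = 1.093

1.093


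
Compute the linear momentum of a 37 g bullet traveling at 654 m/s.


p = m*v = 0.037*654 = 24.2 kg·m/s

24.2 kg·m/s


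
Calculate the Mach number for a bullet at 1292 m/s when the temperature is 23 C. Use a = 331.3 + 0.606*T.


a = 331.3 + 0.606*(23) = 345.238 m/s
M = v/a = 1292/345.238 = 3.742

3.742


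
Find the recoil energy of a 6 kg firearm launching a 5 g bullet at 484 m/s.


v_r = m_p*v_p/m_gun = 0.005*484/6 = 0.403333 m/s, E_r = 0.5*m_gun*v_r^2 = 0.5*6*0.403333^2 = 0.488 J

0.488 J


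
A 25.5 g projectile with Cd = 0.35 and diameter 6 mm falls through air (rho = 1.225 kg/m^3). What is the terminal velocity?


A = pi*(d/2)^2 = pi*(6/2000)^2 = 2.82743e-05 m^2
vt = sqrt(2mg/(Cd*rho*A)) = sqrt(2*0.0255*9.81/(0.35 * 1.225 * 2.82743e-05)) = 203.2 m/s

203.2 m/s


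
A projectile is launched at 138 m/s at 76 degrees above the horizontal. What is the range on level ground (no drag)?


R = v0^2 * sin(2*theta) / g = 138^2 * sin(2*76°) / 9.81 = 911.4 m

911.4 m


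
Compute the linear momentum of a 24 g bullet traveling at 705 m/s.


p = m*v = 0.024*705 = 16.92 kg·m/s

16.92 kg·m/s


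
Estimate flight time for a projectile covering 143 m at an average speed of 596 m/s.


t = d/v = 143/596 = 0.2399 s

0.2399 s


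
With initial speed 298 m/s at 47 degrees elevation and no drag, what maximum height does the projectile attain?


H = (v0*sin(theta))^2 / (2g) = (298*sin(47°))^2 / (2*9.81) = 2421 m

2421 m


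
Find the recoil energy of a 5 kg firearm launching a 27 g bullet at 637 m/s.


v_r = m_p*v_p/m_gun = 0.027*637/5 = 3.4398 m/s, E_r = 0.5*m_gun*v_r^2 = 0.5*5*3.4398^2 = 29.58 J

29.58 J


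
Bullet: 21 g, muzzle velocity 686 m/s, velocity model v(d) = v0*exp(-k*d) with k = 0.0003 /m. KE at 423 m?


v = v0*exp(-k*d) = 686*exp(-0.0003*423) = 604.244 m/s
E = 0.5*m*v^2 = 0.5*0.021*604.244^2 = 3834 J

3834 J


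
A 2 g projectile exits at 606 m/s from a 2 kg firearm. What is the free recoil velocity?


v_recoil = m_p * v_p / m_gun = 0.002 * 606 / 2 = 0.606 m/s

0.606 m/s


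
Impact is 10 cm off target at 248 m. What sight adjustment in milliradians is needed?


1 mrad subtends 1 cm per 10 m of range, so adj = error_cm / (dist_m / 10) = 10 / (248/10) = 0.4032 mrad

0.4032 mrad


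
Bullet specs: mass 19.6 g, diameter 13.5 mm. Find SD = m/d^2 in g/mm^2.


SD = m/d^2 = 19.6/13.5^2 = 0.1075 g/mm^2

0.1075 g/mm^2


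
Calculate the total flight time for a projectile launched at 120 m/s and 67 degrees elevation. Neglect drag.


T = 2*v0*sin(theta)/g = 2*120*sin(67°)/9.81 = 22.52 s

22.52 s


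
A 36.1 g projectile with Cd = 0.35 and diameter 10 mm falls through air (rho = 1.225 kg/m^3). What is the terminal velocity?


A = pi*(d/2)^2 = pi*(10/2000)^2 = 7.85398e-05 m^2
vt = sqrt(2mg/(Cd*rho*A)) = sqrt(2*0.0361*9.81/(0.35 * 1.225 * 7.85398e-05)) = 145 m/s

145 m/s


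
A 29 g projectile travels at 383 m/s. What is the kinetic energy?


E = 0.5*m*v^2 = 0.5*0.029*383^2 = 2127 J

2127 J


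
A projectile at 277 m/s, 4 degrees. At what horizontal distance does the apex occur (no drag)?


R = v0^2*sin(2*theta)/g = 277^2*sin(2*4°)/9.81 = 1088.54 m
apex_dist = R/2 = 1088.54/2 = 544.3 m

544.3 m


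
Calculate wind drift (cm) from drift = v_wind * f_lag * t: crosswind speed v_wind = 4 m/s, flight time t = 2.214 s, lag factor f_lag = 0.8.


drift = v_wind * lag * t = 4 * 0.8 * 2.214 = 7.0848 m ≈ 708.5 cm

708.5 cm


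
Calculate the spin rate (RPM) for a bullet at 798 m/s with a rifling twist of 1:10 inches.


twist_m = 10*0.0254 = 0.254 m
spin = v/twist = 798/0.254 = 3141.732 rev/s
RPM = spin*60 = 3141.732*60 ≈ 188504 RPM

188504 RPM


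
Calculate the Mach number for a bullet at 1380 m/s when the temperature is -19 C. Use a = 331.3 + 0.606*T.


a = 331.3 + 0.606*(-19) = 319.786 m/s
M = v/a = 1380/319.786 = 4.315

4.315


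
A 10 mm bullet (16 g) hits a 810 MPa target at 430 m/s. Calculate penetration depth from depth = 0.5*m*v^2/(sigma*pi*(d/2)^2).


A = pi*(d/2)^2 = pi*(10/2)^2 = 78.5398 mm^2
E = 0.5*m*v^2 = 0.5*0.016*430^2 = 1479.2 J
depth = E/(sigma*A) = 1479.2 J / (810 MPa * 78.5398 mm^2) = 1479.2/(810 * 78.5398) m = 0.0232516 m ≈ 23.25 mm

23.25 mm


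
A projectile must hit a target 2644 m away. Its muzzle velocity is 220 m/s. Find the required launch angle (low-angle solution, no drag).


sin(2*theta) = R*g/v0^2 = 2644*9.81/220^2 = 0.535902, theta = arcsin(0.535902)/2 = 16.2°

16.2 degrees


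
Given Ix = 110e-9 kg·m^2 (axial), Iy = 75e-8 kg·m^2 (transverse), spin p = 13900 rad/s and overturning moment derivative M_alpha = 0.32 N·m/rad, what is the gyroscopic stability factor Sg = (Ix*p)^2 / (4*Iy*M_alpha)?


Sg = Ix^2 * p^2 / (4 * Iy * M_alpha) = (110e-9)^2 * 13900^2 / (4 * 75e-8 * 0.32) = 2.435

2.435


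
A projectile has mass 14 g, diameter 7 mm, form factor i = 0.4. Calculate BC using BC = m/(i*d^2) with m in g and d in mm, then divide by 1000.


BC = m/(i*d^2*1000) = 14/(0.4 * 7^2 * 1000) = 0.0007143

0.0007143


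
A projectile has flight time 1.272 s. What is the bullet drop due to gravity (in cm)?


drop = 0.5*g*t^2 = 0.5*9.81*1.272^2 = 7.93621 m ≈ 793.6 cm

793.6 cm


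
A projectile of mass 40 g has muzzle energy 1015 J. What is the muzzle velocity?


v = sqrt(2*E/m) = sqrt(2*1015/0.04) = 225.3 m/s

225.3 m/s


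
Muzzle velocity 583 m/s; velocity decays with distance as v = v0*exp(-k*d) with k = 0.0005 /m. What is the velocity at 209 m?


v = v0*exp(-k*d) = 583*exp(-0.0005*209) = 525.2 m/s

525.2 m/s


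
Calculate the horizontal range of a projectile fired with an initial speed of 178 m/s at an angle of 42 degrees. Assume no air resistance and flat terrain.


R = v0^2 * sin(2*theta) / g = 178^2 * sin(2*42°) / 9.81 = 3212 m

3212 m


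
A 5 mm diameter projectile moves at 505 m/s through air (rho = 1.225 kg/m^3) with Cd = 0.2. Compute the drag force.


A = pi*(d/2)^2 = pi*(5/2000)^2 = 1.96350e-05 m^2
Fd = 0.5*Cd*rho*A*v^2 = 0.5*0.2*1.225*1.96350e-05*505^2 = 0.6134 N

0.6134 N


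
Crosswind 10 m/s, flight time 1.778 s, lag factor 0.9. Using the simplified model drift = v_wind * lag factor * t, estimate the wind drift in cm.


drift = v_wind * lag * t = 10 * 0.9 * 1.778 = 16.002 m ≈ 1600 cm

1600 cm


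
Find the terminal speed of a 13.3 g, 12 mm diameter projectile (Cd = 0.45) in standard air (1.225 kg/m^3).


A = pi*(d/2)^2 = pi*(12/2000)^2 = 1.13097e-04 m^2
vt = sqrt(2mg/(Cd*rho*A)) = sqrt(2*0.0133*9.81/(0.45 * 1.225 * 1.13097e-04)) = 64.7 m/s

64.7 m/s


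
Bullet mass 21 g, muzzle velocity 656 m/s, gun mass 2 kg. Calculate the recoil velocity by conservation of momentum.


v_recoil = m_p * v_p / m_gun = 0.021 * 656 / 2 = 6.888 m/s

6.888 m/s


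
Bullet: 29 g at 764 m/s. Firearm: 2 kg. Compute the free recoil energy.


v_r = m_p*v_p/m_gun = 0.029*764/2 = 11.078 m/s, E_r = 0.5*m_gun*v_r^2 = 0.5*2*11.078^2 = 122.7 J

122.7 J


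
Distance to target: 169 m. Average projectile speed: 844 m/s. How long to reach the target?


t = d/v = 169/844 = 0.2002 s

0.2002 s


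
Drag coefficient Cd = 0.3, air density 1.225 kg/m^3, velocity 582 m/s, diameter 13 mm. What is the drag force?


A = pi*(d/2)^2 = pi*(13/2000)^2 = 1.32732e-04 m^2
Fd = 0.5*Cd*rho*A*v^2 = 0.5*0.3*1.225*1.32732e-04*582^2 = 8.261 N

8.261 N


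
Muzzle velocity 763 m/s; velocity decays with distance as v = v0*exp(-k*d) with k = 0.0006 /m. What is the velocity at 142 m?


v = v0*exp(-k*d) = 763*exp(-0.0006*142) = 700.7 m/s

700.7 m/s


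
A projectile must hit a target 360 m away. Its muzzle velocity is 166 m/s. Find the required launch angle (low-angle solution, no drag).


sin(2*theta) = R*g/v0^2 = 360*9.81/166^2 = 0.128161, theta = arcsin(0.128161)/2 = 3.682°

3.682 degrees


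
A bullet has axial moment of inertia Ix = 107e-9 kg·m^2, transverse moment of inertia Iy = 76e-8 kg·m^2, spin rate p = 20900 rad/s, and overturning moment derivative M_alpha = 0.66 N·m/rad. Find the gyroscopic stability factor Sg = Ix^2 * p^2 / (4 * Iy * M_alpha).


Sg = Ix^2 * p^2 / (4 * Iy * M_alpha) = (107e-9)^2 * 20900^2 / (4 * 76e-8 * 0.66) = 2.493

2.493


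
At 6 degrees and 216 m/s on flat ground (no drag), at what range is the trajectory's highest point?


R = v0^2*sin(2*theta)/g = 216^2*sin(2*6°)/9.81 = 988.82 m
apex_dist = R/2 = 988.82/2 = 494.4 m

494.4 m


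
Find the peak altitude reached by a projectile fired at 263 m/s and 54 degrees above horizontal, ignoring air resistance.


H = (v0*sin(theta))^2 / (2g) = (263*sin(54°))^2 / (2*9.81) = 2307 m

2307 m


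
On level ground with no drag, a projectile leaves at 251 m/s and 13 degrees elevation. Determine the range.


R = v0^2 * sin(2*theta) / g = 251^2 * sin(2*13°) / 9.81 = 2815 m

2815 m


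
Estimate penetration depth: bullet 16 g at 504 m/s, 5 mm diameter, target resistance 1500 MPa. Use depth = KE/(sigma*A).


A = pi*(d/2)^2 = pi*(5/2)^2 = 19.635 mm^2
E = 0.5*m*v^2 = 0.5*0.016*504^2 = 2032.13 J
depth = E/(sigma*A) = 2032.13 J / (1500 MPa * 19.635 mm^2) = 2032.13/(1500 * 19.635) m = 0.068997 m ≈ 69 mm

69 mm


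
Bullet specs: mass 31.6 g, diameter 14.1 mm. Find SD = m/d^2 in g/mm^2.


SD = m/d^2 = 31.6/14.1^2 = 0.1589 g/mm^2

0.1589 g/mm^2


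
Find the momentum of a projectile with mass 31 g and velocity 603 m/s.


p = m*v = 0.031*603 = 18.69 kg·m/s

18.69 kg·m/s


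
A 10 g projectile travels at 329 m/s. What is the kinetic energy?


E = 0.5*m*v^2 = 0.5*0.01*329^2 = 541.2 J

541.2 J


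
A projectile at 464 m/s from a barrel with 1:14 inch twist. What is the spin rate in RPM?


twist_m = 14*0.0254 = 0.3556 m
spin = v/twist = 464/0.3556 = 1304.837 rev/s
RPM = spin*60 = 1304.837*60 ≈ 78290 RPM

78290 RPM


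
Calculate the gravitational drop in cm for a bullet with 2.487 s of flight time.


drop = 0.5*g*t^2 = 0.5*9.81*2.487^2 = 30.3383 m ≈ 3034 cm

3034 cm


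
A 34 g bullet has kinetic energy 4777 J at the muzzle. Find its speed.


v = sqrt(2*E/m) = sqrt(2*4777/0.034) = 530.1 m/s

530.1 m/s


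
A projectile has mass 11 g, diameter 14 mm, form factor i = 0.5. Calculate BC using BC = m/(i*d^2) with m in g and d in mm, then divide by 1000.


BC = m/(i*d^2*1000) = 11/(0.5 * 14^2 * 1000) = 0.0001122

0.0001122


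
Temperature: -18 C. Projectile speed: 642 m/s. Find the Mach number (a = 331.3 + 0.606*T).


a = 331.3 + 0.606*(-18) = 320.392 m/s
M = v/a = 642/320.392 = 2.004

2.004


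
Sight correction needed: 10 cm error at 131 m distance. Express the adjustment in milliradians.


1 mrad subtends 1 cm per 10 m of range, so adj = error_cm / (dist_m / 10) = 10 / (131/10) = 0.7634 mrad

0.7634 mrad


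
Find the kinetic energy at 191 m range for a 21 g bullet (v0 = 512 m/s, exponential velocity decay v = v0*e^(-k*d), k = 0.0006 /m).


v = v0*exp(-k*d) = 512*exp(-0.0006*191) = 456.562 m/s
E = 0.5*m*v^2 = 0.5*0.021*456.562^2 = 2189 J

2189 J


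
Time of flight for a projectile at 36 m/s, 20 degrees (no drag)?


T = 2*v0*sin(theta)/g = 2*36*sin(20°)/9.81 = 2.51 s

2.51 s


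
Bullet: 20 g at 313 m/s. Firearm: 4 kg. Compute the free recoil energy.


v_r = m_p*v_p/m_gun = 0.02*313/4 = 1.565 m/s, E_r = 0.5*m_gun*v_r^2 = 0.5*4*1.565^2 = 4.898 J

4.898 J


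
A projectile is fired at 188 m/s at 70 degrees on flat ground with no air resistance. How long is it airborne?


T = 2*v0*sin(theta)/g = 2*188*sin(70°)/9.81 = 36.02 s

36.02 s


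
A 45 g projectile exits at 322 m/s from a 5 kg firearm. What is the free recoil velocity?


v_recoil = m_p * v_p / m_gun = 0.045 * 322 / 5 = 2.898 m/s

2.898 m/s


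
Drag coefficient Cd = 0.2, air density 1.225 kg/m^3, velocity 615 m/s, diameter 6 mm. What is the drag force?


A = pi*(d/2)^2 = pi*(6/2000)^2 = 2.82743e-05 m^2
Fd = 0.5*Cd*rho*A*v^2 = 0.5*0.2*1.225*2.82743e-05*615^2 = 1.31 N

1.31 N


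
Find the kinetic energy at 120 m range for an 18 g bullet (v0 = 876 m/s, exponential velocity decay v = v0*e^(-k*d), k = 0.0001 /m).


v = v0*exp(-k*d) = 876*exp(-0.0001*120) = 865.551 m/s
E = 0.5*m*v^2 = 0.5*0.018*865.551^2 = 6743 J

6743 J


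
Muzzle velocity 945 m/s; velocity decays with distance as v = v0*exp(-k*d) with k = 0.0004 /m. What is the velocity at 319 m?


v = v0*exp(-k*d) = 945*exp(-0.0004*319) = 831.8 m/s

831.8 m/s


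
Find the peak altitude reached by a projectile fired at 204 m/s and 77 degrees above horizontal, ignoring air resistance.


H = (v0*sin(theta))^2 / (2g) = (204*sin(77°))^2 / (2*9.81) = 2014 m

2014 m


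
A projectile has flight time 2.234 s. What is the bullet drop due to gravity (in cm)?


drop = 0.5*g*t^2 = 0.5*9.81*2.234^2 = 24.4797 m ≈ 2448 cm

2448 cm


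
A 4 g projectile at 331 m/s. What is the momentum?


p = m*v = 0.004*331 = 1.324 kg·m/s

1.324 kg·m/s


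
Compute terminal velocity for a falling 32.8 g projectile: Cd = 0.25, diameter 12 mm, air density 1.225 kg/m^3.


A = pi*(d/2)^2 = pi*(12/2000)^2 = 1.13097e-04 m^2
vt = sqrt(2mg/(Cd*rho*A)) = sqrt(2*0.0328*9.81/(0.25 * 1.225 * 1.13097e-04)) = 136.3 m/s

136.3 m/s


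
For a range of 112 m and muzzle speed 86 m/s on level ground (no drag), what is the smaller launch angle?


sin(2*theta) = R*g/v0^2 = 112*9.81/86^2 = 0.148556, theta = arcsin(0.148556)/2 = 4.272°

4.272 degrees


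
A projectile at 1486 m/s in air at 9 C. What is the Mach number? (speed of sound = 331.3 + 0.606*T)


a = 331.3 + 0.606*(9) = 336.754 m/s
M = v/a = 1486/336.754 = 4.413

4.413


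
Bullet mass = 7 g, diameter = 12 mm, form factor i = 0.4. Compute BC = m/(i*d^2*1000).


BC = m/(i*d^2*1000) = 7/(0.4 * 12^2 * 1000) = 0.0001215

0.0001215


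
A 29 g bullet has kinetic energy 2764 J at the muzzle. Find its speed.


v = sqrt(2*E/m) = sqrt(2*2764/0.029) = 436.6 m/s

436.6 m/s


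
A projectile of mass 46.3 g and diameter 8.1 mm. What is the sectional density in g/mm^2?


SD = m/d^2 = 46.3/8.1^2 = 0.7057 g/mm^2

0.7057 g/mm^2


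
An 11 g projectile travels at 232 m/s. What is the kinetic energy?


E = 0.5*m*v^2 = 0.5*0.011*232^2 = 296 J

296 J


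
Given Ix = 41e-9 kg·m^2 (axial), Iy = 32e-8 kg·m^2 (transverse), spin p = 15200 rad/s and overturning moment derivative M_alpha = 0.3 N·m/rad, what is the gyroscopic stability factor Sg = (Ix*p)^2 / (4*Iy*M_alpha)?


Sg = Ix^2 * p^2 / (4 * Iy * M_alpha) = (41e-9)^2 * 15200^2 / (4 * 32e-8 * 0.3) = 1.011

1.011


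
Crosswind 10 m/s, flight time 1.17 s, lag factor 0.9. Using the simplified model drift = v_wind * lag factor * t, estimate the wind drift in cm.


drift = v_wind * lag * t = 10 * 0.9 * 1.17 = 10.53 m ≈ 1053 cm

1053 cm


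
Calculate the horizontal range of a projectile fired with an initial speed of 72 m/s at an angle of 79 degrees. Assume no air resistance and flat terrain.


R = v0^2 * sin(2*theta) / g = 72^2 * sin(2*79°) / 9.81 = 198 m

198 m


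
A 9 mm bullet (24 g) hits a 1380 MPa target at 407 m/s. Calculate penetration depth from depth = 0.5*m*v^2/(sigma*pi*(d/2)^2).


A = pi*(d/2)^2 = pi*(9/2)^2 = 63.6173 mm^2
E = 0.5*m*v^2 = 0.5*0.024*407^2 = 1987.79 J
depth = E/(sigma*A) = 1987.79 J / (1380 MPa * 63.6173 mm^2) = 1987.79/(1380 * 63.6173) m = 0.0226421 m ≈ 22.64 mm

22.64 mm


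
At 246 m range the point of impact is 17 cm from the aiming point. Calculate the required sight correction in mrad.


1 mrad subtends 1 cm per 10 m of range, so adj = error_cm / (dist_m / 10) = 17 / (246/10) = 0.6911 mrad

0.6911 mrad


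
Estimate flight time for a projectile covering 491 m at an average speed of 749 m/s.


t = d/v = 491/749 = 0.6555 s

0.6555 s


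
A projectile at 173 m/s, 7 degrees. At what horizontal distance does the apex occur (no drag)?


R = v0^2*sin(2*theta)/g = 173^2*sin(2*7°)/9.81 = 738.071 m
apex_dist = R/2 = 738.071/2 = 369 m

369 m


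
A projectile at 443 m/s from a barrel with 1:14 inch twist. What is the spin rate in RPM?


twist_m = 14*0.0254 = 0.3556 m
spin = v/twist = 443/0.3556 = 1245.782 rev/s
RPM = spin*60 = 1245.782*60 ≈ 74747 RPM

74747 RPM


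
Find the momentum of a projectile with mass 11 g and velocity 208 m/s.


p = m*v = 0.011*208 = 2.288 kg·m/s

2.288 kg·m/s


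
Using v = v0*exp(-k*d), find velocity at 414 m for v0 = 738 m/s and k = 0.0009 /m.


v = v0*exp(-k*d) = 738*exp(-0.0009*414) = 508.4 m/s

508.4 m/s


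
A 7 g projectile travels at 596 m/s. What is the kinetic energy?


E = 0.5*m*v^2 = 0.5*0.007*596^2 = 1243 J

1243 J


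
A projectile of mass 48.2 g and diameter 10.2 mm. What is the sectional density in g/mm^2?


SD = m/d^2 = 48.2/10.2^2 = 0.4633 g/mm^2

0.4633 g/mm^2


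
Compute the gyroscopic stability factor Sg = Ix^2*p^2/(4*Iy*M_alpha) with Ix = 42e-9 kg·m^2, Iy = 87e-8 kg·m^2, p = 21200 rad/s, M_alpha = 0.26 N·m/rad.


Sg = Ix^2 * p^2 / (4 * Iy * M_alpha) = (42e-9)^2 * 21200^2 / (4 * 87e-8 * 0.26) = 0.8762

0.8762


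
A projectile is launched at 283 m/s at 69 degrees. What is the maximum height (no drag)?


H = (v0*sin(theta))^2 / (2g) = (283*sin(69°))^2 / (2*9.81) = 3558 m

3558 m


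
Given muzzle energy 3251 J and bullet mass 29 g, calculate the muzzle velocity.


v = sqrt(2*E/m) = sqrt(2*3251/0.029) = 473.5 m/s

473.5 m/s


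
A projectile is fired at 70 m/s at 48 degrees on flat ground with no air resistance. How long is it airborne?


T = 2*v0*sin(theta)/g = 2*70*sin(48°)/9.81 = 10.61 s

10.61 s


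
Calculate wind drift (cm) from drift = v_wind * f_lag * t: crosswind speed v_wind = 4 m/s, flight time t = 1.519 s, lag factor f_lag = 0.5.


drift = v_wind * lag * t = 4 * 0.5 * 1.519 = 3.038 m ≈ 303.8 cm

303.8 cm


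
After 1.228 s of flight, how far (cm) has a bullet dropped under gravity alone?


drop = 0.5*g*t^2 = 0.5*9.81*1.228^2 = 7.39666 m ≈ 739.7 cm

739.7 cm


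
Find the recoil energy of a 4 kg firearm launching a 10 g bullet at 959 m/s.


v_r = m_p*v_p/m_gun = 0.01*959/4 = 2.3975 m/s, E_r = 0.5*m_gun*v_r^2 = 0.5*4*2.3975^2 = 11.5 J

11.5 J


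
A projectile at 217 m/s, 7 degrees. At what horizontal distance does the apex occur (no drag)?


R = v0^2*sin(2*theta)/g = 217^2*sin(2*7°)/9.81 = 1161.25 m
apex_dist = R/2 = 1161.25/2 = 580.6 m

580.6 m


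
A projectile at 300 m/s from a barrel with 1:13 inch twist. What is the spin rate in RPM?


twist_m = 13*0.0254 = 0.3302 m
spin = v/twist = 300/0.3302 = 908.5403 rev/s
RPM = spin*60 = 908.5403*60 ≈ 54512 RPM

54512 RPM


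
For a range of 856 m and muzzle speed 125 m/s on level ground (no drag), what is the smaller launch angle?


sin(2*theta) = R*g/v0^2 = 856*9.81/125^2 = 0.537431, theta = arcsin(0.537431)/2 = 16.25°

16.25 degrees


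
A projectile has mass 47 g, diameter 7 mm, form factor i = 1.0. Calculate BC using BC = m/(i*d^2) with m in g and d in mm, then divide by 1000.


BC = m/(i*d^2*1000) = 47/(1.0 * 7^2 * 1000) = 0.0009592

0.0009592


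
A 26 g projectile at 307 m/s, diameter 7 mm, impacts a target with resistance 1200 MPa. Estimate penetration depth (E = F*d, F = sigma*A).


A = pi*(d/2)^2 = pi*(7/2)^2 = 38.4845 mm^2
E = 0.5*m*v^2 = 0.5*0.026*307^2 = 1225.24 J
depth = E/(sigma*A) = 1225.24 J / (1200 MPa * 38.4845 mm^2) = 1225.24/(1200 * 38.4845) m = 0.026531 m ≈ 26.53 mm

26.53 mm


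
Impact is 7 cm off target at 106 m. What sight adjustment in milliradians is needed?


1 mrad subtends 1 cm per 10 m of range, so adj = error_cm / (dist_m / 10) = 7 / (106/10) = 0.6604 mrad

0.6604 mrad


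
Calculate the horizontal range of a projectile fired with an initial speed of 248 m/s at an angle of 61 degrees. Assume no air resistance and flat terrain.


R = v0^2 * sin(2*theta) / g = 248^2 * sin(2*61°) / 9.81 = 5317 m

5317 m


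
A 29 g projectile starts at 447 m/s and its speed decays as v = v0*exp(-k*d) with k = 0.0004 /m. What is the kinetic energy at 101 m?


v = v0*exp(-k*d) = 447*exp(-0.0004*101) = 429.301 m/s
E = 0.5*m*v^2 = 0.5*0.029*429.301^2 = 2672 J

2672 J


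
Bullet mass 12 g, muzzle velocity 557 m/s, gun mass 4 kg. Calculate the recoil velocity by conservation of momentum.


v_recoil = m_p * v_p / m_gun = 0.012 * 557 / 4 = 1.671 m/s

1.671 m/s


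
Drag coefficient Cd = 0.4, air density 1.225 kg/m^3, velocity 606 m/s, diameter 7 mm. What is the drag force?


A = pi*(d/2)^2 = pi*(7/2000)^2 = 3.84845e-05 m^2
Fd = 0.5*Cd*rho*A*v^2 = 0.5*0.4*1.225*3.84845e-05*606^2 = 3.463 N

3.463 N


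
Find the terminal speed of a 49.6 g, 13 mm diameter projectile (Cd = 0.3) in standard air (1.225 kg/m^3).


A = pi*(d/2)^2 = pi*(13/2000)^2 = 1.32732e-04 m^2
vt = sqrt(2mg/(Cd*rho*A)) = sqrt(2*0.0496*9.81/(0.3 * 1.225 * 1.32732e-04)) = 141.2 m/s

141.2 m/s


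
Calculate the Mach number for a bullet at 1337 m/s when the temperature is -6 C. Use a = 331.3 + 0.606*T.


a = 331.3 + 0.606*(-6) = 327.664 m/s
M = v/a = 1337/327.664 = 4.08

4.08


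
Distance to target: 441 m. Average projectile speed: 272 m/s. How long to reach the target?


t = d/v = 441/272 = 1.621 s

1.621 s


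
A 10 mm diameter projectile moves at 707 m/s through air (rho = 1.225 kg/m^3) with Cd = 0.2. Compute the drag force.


A = pi*(d/2)^2 = pi*(10/2000)^2 = 7.85398e-05 m^2
Fd = 0.5*Cd*rho*A*v^2 = 0.5*0.2*1.225*7.85398e-05*707^2 = 4.809 N

4.809 N


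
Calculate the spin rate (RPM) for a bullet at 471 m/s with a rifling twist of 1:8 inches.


twist_m = 8*0.0254 = 0.2032 m
spin = v/twist = 471/0.2032 = 2317.913 rev/s
RPM = spin*60 = 2317.913*60 ≈ 139075 RPM

139075 RPM


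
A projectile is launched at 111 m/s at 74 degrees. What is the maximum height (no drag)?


H = (v0*sin(theta))^2 / (2g) = (111*sin(74°))^2 / (2*9.81) = 580.3 m

580.3 m


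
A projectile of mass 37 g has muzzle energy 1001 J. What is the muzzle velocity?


v = sqrt(2*E/m) = sqrt(2*1001/0.037) = 232.6 m/s

232.6 m/s


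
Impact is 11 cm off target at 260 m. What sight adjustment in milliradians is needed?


1 mrad subtends 1 cm per 10 m of range, so adj = error_cm / (dist_m / 10) = 11 / (260/10) = 0.4231 mrad

0.4231 mrad


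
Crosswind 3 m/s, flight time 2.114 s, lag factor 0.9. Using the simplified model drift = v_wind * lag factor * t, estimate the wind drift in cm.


drift = v_wind * lag * t = 3 * 0.9 * 2.114 = 5.7078 m ≈ 570.8 cm

570.8 cm


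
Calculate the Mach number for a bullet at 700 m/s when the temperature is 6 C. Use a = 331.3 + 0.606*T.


a = 331.3 + 0.606*(6) = 334.936 m/s
M = v/a = 700/334.936 = 2.09

2.09


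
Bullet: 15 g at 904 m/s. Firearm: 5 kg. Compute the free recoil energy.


v_r = m_p*v_p/m_gun = 0.015*904/5 = 2.712 m/s, E_r = 0.5*m_gun*v_r^2 = 0.5*5*2.712^2 = 18.39 J

18.39 J


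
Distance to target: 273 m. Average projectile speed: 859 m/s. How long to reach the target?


t = d/v = 273/859 = 0.3178 s

0.3178 s


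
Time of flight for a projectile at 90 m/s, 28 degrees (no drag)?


T = 2*v0*sin(theta)/g = 2*90*sin(28°)/9.81 = 8.614 s

8.614 s


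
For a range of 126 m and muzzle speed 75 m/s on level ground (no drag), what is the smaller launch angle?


sin(2*theta) = R*g/v0^2 = 126*9.81/75^2 = 0.219744, theta = arcsin(0.219744)/2 = 6.347°

6.347 degrees


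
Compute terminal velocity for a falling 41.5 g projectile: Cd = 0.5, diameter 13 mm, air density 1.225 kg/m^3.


A = pi*(d/2)^2 = pi*(13/2000)^2 = 1.32732e-04 m^2
vt = sqrt(2mg/(Cd*rho*A)) = sqrt(2*0.0415*9.81/(0.5 * 1.225 * 1.32732e-04)) = 100.1 m/s

100.1 m/s


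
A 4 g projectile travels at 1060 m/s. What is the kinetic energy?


E = 0.5*m*v^2 = 0.5*0.004*1060^2 = 2247 J

2247 J


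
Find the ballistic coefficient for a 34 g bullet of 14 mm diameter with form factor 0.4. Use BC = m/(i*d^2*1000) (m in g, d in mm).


BC = m/(i*d^2*1000) = 34/(0.4 * 14^2 * 1000) = 0.0004337

0.0004337


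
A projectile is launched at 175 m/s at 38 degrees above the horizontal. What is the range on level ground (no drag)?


R = v0^2 * sin(2*theta) / g = 175^2 * sin(2*38°) / 9.81 = 3029 m

3029 m


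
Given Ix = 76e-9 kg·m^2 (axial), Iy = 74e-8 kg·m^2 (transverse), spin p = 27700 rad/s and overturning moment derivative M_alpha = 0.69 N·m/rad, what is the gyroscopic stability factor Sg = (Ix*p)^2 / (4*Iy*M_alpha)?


Sg = Ix^2 * p^2 / (4 * Iy * M_alpha) = (76e-9)^2 * 27700^2 / (4 * 74e-8 * 0.69) = 2.17

2.17


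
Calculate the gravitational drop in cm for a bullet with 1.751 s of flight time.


drop = 0.5*g*t^2 = 0.5*9.81*1.751^2 = 15.0387 m ≈ 1504 cm

1504 cm
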